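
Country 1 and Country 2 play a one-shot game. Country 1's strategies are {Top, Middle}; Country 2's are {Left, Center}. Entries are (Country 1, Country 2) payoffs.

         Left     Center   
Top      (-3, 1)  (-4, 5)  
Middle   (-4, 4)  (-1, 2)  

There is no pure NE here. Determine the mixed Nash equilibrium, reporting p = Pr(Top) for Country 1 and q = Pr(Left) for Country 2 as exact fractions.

p = 1/3, q = 3/4

Each player's mixing probability is pinned down by making the *other* player indifferent.
Country 2 indifferent between Left and Center: p·1 + (1−p)·4 = p·5 + (1−p)·2 ⟹ 4 + (-3)p = 2 + 3p ⟹ p = 1/3.
Country 1 indifferent between Top and Middle: q·(-3) + (1−q)·(-4) = q·(-4) + (1−q)·(-1) ⟹ (-4) + 1q = (-1) + (-3)q ⟹ q = 3/4.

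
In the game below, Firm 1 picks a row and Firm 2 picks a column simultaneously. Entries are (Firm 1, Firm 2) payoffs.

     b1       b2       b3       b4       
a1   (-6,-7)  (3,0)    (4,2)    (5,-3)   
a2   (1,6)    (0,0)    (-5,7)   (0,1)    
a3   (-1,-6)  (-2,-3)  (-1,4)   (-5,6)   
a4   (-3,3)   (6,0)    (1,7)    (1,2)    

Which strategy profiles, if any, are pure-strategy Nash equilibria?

Find each player's best response to every opponent strategy; NE are the intersections.
Firm 1's best responses — vs b1: a2 (payoff 1); vs b2: a4 (payoff 6); vs b3: a1 (payoff 4); vs b4: a1 (payoff 5).
Firm 2's best responses — vs a1: b3 (payoff 2); vs a2: b3 (payoff 7); vs a3: b4 (payoff 6); vs a4: b3 (payoff 7).
The only mutual best response is (a1, b3); neither player gains by switching there.

(a1, b3)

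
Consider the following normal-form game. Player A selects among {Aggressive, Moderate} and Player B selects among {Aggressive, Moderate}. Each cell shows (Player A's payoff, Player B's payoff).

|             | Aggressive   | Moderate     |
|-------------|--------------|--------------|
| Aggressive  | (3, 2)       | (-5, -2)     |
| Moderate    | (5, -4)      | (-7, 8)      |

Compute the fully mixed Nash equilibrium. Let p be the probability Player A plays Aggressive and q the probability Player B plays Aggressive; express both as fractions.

p = 3/4, q = 1/2

In a mixed NE each player is indifferent between their pure strategies, so the opponent's mix sets the indifference.
Player B indifferent between Aggressive and Moderate: p·2 + (1−p)·(-4) = p·(-2) + (1−p)·8 ⟹ (-4) + 6p = 8 + (-10)p ⟹ p = 3/4.
Player A indifferent between Aggressive and Moderate: q·3 + (1−q)·(-5) = q·5 + (1−q)·(-7) ⟹ (-5) + 8q = (-7) + 12q ⟹ q = 1/2.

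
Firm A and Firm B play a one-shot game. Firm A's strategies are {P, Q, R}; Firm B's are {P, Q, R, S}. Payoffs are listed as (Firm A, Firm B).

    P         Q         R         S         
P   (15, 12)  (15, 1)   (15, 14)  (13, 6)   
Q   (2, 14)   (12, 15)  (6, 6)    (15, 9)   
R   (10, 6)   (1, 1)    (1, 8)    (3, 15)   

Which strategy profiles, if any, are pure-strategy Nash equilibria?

Find each player's best response to every opponent strategy; NE are the intersections.
Firm A's best responses — vs P: P (payoff 15); vs Q: P (payoff 15); vs R: P (payoff 15); vs S: Q (payoff 15).
Firm B's best responses — vs P: R (payoff 14); vs Q: Q (payoff 15); vs R: S (payoff 15).
The only mutual best response is (P, R); neither player gains by switching there.

(P, R)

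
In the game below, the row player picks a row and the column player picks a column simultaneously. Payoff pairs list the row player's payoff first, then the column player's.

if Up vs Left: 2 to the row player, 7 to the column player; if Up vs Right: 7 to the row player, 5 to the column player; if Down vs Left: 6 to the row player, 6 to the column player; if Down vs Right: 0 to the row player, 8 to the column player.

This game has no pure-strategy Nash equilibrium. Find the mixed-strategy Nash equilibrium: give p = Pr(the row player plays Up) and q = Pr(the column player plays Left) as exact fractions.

In a mixed NE each player is indifferent between their pure strategies, so the opponent's mix sets the indifference.
The column player indifferent between Left and Right: p·7 + (1−p)·6 = p·5 + (1−p)·8 ⟹ 6 + 1p = 8 + (-3)p ⟹ p = 1/2.
The row player indifferent between Up and Down: q·2 + (1−q)·7 = q·6 + (1−q)·0 ⟹ 7 + (-5)q = 0 + 6q ⟹ q = 7/11.

p = 1/2, q = 7/11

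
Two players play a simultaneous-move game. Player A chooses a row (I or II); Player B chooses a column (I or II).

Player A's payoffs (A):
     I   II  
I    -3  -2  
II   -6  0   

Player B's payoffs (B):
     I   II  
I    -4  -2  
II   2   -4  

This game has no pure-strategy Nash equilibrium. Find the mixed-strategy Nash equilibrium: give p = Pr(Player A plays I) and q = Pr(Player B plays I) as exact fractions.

p = 3/4, q = 2/5

In a mixed NE each player is indifferent between their pure strategies, so the opponent's mix sets the indifference.
Player B indifferent between I and II: p·(-4) + (1−p)·2 = p·(-2) + (1−p)·(-4) ⟹ 2 + (-6)p = (-4) + 2p ⟹ p = 3/4.
Player A indifferent between I and II: q·(-3) + (1−q)·(-2) = q·(-6) + (1−q)·0 ⟹ (-2) + (-1)q = 0 + (-6)q ⟹ q = 2/5.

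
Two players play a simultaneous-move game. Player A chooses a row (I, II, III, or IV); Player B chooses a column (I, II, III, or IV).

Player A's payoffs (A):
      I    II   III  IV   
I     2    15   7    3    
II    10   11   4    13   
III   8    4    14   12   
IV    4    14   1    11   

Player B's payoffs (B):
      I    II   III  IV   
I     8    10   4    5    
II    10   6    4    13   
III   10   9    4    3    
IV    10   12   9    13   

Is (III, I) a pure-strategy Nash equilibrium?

Holding Player B at I: Player A gets 8 from III but could get 10 by switching to II. Player A has a profitable deviation.

No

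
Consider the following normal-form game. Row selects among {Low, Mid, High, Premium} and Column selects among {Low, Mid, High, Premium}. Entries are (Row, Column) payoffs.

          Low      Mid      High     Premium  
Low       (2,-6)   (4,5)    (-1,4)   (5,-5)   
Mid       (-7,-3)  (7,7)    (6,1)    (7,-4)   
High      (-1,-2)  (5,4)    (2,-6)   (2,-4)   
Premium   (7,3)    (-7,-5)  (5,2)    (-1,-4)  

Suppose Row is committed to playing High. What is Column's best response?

With Row fixed at High, Column's payoffs are: Low → -2, Mid → 4, High → -6, Premium → -4.
The maximum is 4, achieved by Mid.

Mid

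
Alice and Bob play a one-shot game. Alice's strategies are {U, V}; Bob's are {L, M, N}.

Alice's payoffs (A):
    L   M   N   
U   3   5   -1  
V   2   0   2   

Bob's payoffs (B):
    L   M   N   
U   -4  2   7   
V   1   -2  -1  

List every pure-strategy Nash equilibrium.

Check mutual best responses: a cell is a NE iff neither player can gain by unilaterally deviating.
Alice's best responses — vs L: U (payoff 3); vs M: U (payoff 5); vs N: V (payoff 2).
Bob's best responses — vs U: N (payoff 7); vs V: L (payoff 1).
No cell has both players best-responding. For instance, Alice's best reply to M is U, but against U Bob prefers N over M.

None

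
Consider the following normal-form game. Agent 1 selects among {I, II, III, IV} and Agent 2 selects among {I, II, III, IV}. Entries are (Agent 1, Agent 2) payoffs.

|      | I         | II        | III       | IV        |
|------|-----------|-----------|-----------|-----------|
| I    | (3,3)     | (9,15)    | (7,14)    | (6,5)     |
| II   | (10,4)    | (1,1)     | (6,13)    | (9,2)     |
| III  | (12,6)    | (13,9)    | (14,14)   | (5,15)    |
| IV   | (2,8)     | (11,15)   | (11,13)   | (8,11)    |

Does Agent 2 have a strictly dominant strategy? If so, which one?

A strategy is strictly dominant if it gives Agent 2 a strictly higher payoff than every other strategy, against every choice by the opponent.
I is not dominant: against I, II gives 15 > 3.
II is not dominant: against II, I gives 4 > 1.
III is not dominant: against I, II gives 15 > 14.
IV is not dominant: against I, II gives 15 > 5.
No single strategy is best against every opponent action.

No strictly dominant strategy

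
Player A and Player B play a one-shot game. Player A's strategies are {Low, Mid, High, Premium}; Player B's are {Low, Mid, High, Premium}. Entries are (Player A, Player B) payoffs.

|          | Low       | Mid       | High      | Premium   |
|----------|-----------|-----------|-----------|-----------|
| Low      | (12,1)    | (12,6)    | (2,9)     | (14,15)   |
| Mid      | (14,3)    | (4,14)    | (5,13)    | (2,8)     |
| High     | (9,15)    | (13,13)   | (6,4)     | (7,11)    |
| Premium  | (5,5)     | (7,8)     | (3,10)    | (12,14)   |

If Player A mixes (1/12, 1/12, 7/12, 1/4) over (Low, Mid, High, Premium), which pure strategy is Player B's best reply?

Compute Player B's expected payoff from each pure strategy against the given mix.
Low: (1/12)·1 + (1/12)·3 + (7/12)·15 + (1/4)·5 = 31/3
Mid: (1/12)·6 + (1/12)·14 + (7/12)·13 + (1/4)·8 = 45/4
High: (1/12)·9 + (1/12)·13 + (7/12)·4 + (1/4)·10 = 20/3
Premium: (1/12)·15 + (1/12)·8 + (7/12)·11 + (1/4)·14 = 71/6
Highest expected payoff is 71/6, from Premium.

Premium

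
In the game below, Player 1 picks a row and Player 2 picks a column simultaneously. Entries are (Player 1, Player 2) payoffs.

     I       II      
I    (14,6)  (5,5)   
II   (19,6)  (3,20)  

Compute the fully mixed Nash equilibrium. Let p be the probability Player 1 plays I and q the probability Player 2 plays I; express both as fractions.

p = 14/15, q = 2/7

Each player's mixing probability is pinned down by making the *other* player indifferent.
Player 2 indifferent between I and II: p·6 + (1−p)·6 = p·5 + (1−p)·20 ⟹ 6 + 0p = 20 + (-15)p ⟹ p = 14/15.
Player 1 indifferent between I and II: q·14 + (1−q)·5 = q·19 + (1−q)·3 ⟹ 5 + 9q = 3 + 16q ⟹ q = 2/7.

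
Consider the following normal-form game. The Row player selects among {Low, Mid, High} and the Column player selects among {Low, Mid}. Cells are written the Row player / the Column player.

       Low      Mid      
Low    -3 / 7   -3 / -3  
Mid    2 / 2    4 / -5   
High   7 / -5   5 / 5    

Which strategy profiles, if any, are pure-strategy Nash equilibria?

(High, Mid)

Check mutual best responses: a cell is a NE iff neither player can gain by unilaterally deviating.
The Row player's best responses — vs Low: High (payoff 7); vs Mid: High (payoff 5).
The Column player's best responses — vs Low: Low (payoff 7); vs Mid: Low (payoff 2); vs High: Mid (payoff 5).
The only mutual best response is (High, Mid); neither player gains by switching there.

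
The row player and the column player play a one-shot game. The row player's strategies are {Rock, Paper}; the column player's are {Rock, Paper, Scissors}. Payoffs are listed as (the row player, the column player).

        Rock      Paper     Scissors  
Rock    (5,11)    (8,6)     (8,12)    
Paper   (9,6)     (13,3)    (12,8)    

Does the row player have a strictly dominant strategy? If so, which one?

Check whether one of the row player's strategies beats all alternatives regardless of what the opponent does.
Paper strictly dominates: vs Rock: 9 > 5; vs Paper: 13 > 8; vs Scissors: 12 > 8.

Paper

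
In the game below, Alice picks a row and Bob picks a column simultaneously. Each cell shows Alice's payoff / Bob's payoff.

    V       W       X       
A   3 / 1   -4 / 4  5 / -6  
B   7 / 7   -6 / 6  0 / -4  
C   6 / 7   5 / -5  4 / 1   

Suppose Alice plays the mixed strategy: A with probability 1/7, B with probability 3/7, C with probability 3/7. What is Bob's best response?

Compute Bob's expected payoff from each pure strategy against the given mix.
V: (1/7)·1 + (3/7)·7 + (3/7)·7 = 43/7
W: (1/7)·4 + (3/7)·6 + (3/7)·(-5) = 1
X: (1/7)·(-6) + (3/7)·(-4) + (3/7)·1 = -15/7
Highest expected payoff is 43/7, from V.

V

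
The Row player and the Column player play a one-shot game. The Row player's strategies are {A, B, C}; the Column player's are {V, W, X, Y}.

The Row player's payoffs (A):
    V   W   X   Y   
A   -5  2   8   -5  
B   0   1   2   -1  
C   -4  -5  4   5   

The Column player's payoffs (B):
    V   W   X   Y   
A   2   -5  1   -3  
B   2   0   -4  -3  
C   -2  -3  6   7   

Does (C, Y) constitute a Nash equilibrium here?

Yes

Holding the Column player at Y: the Row player gets 5 from C, versus -5 from A, -1 from B. No profitable deviation for the Row player.
Holding the Row player at C: the Column player gets 7 from Y, versus -2 from V, -3 from W, 6 from X. No profitable deviation for the Column player either.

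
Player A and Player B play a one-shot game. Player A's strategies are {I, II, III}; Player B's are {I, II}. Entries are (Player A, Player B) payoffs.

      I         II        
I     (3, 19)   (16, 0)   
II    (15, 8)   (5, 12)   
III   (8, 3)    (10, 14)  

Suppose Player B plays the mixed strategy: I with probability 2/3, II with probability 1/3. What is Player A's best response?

II

Player A's best reply maximizes expected payoff against the mix.
I: (2/3)·3 + (1/3)·16 = 22/3
II: (2/3)·15 + (1/3)·5 = 35/3
III: (2/3)·8 + (1/3)·10 = 26/3
Highest expected payoff is 35/3, from II.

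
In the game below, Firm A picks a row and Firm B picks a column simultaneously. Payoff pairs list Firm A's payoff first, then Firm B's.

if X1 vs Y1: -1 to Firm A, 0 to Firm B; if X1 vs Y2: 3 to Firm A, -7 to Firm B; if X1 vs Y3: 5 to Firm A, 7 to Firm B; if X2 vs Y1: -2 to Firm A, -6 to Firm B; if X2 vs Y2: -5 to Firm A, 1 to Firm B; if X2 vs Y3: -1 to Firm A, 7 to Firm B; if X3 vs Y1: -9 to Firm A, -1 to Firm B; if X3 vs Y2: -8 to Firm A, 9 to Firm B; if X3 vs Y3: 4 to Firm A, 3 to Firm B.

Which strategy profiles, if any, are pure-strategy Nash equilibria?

(X1, Y3)

A profile is a Nash equilibrium when each player is best-responding to the other.
Firm A's best responses — vs Y1: X1 (payoff -1); vs Y2: X1 (payoff 3); vs Y3: X1 (payoff 5).
Firm B's best responses — vs X1: Y3 (payoff 7); vs X2: Y3 (payoff 7); vs X3: Y2 (payoff 9).
The only mutual best response is (X1, Y3); neither player gains by switching there.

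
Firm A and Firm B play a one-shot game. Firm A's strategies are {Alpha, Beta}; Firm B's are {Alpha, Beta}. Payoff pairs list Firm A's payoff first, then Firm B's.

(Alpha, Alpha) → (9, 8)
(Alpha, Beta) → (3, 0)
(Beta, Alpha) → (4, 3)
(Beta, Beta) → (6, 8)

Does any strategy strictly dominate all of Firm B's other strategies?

No strictly dominant strategy

Check whether one of Firm B's strategies beats all alternatives regardless of what the opponent does.
Alpha is not dominant: against Beta, Beta gives 8 > 3.
Beta is not dominant: against Alpha, Alpha gives 8 > 0.
No single strategy is best against every opponent action.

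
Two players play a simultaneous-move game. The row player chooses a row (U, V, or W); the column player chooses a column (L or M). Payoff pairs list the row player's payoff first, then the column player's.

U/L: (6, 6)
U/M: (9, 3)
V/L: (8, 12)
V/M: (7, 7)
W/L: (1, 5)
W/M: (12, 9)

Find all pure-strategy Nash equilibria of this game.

(V, L) and (W, M)

A profile is a Nash equilibrium when each player is best-responding to the other.
The row player's best responses — vs L: V (payoff 8); vs M: W (payoff 12).
The column player's best responses — vs U: L (payoff 6); vs V: L (payoff 12); vs W: M (payoff 9).
Mutual best responses occur at (V, L) and (W, M); at each, neither player gains by switching.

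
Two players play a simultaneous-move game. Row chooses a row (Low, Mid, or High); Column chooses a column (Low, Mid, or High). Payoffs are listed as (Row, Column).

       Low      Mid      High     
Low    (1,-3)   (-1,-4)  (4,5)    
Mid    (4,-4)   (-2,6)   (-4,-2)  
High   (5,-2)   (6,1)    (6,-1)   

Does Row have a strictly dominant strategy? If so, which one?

Check whether one of Row's strategies beats all alternatives regardless of what the opponent does.
High strictly dominates: vs Low: 5 > each of {1, 4}; vs Mid: 6 > each of {-1, -2}; vs High: 6 > each of {4, -4}.

High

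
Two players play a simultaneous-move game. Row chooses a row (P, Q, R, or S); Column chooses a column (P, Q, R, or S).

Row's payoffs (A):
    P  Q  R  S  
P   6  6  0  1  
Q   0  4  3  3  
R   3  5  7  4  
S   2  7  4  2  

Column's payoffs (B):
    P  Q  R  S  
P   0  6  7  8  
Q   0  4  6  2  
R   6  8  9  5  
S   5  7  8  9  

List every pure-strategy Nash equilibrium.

A profile is a Nash equilibrium when each player is best-responding to the other.
Row's best responses — vs P: P (payoff 6); vs Q: S (payoff 7); vs R: R (payoff 7); vs S: R (payoff 4).
Column's best responses — vs P: S (payoff 8); vs Q: R (payoff 6); vs R: R (payoff 9); vs S: S (payoff 9).
The only mutual best response is (R, R); neither player gains by switching there.

(R, R)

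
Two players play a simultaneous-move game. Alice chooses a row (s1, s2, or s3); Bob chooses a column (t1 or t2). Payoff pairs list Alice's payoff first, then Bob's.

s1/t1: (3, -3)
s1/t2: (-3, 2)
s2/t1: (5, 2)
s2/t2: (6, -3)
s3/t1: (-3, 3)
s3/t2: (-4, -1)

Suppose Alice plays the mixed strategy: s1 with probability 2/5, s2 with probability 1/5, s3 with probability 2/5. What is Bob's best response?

t1

Bob's best reply maximizes expected payoff against the mix.
t1: (2/5)·(-3) + (1/5)·2 + (2/5)·3 = 2/5
t2: (2/5)·2 + (1/5)·(-3) + (2/5)·(-1) = -1/5
Highest expected payoff is 2/5, from t1.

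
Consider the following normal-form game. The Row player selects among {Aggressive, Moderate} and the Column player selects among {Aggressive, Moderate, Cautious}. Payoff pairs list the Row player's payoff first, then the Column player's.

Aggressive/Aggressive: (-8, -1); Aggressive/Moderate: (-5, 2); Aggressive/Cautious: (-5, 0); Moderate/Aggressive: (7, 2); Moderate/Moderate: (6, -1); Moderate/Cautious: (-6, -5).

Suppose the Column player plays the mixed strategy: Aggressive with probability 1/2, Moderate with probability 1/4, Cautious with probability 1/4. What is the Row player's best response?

Moderate

Compute the Row player's expected payoff from each pure strategy against the given mix.
Aggressive: (1/2)·(-8) + (1/4)·(-5) + (1/4)·(-5) = -13/2
Moderate: (1/2)·7 + (1/4)·6 + (1/4)·(-6) = 7/2
Highest expected payoff is 7/2, from Moderate.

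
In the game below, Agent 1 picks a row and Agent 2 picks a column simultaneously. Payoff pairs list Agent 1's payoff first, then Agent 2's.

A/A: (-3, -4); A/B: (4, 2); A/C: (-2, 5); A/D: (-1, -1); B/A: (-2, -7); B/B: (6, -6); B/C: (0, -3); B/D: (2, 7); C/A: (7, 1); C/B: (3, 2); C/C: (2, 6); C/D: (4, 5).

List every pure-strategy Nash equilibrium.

(C, C)

Find each player's best response to every opponent strategy; NE are the intersections.
Agent 1's best responses — vs A: C (payoff 7); vs B: B (payoff 6); vs C: C (payoff 2); vs D: C (payoff 4).
Agent 2's best responses — vs A: C (payoff 5); vs B: D (payoff 7); vs C: C (payoff 6).
The only mutual best response is (C, C); neither player gains by switching there.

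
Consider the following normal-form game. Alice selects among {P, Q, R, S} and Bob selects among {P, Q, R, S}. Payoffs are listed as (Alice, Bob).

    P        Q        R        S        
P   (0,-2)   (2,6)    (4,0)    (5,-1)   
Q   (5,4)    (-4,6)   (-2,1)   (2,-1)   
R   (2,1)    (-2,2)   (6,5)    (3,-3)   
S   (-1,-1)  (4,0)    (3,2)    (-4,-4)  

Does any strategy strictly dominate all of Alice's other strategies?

A strategy is strictly dominant if it gives Alice a strictly higher payoff than every other strategy, against every choice by the opponent.
P is not dominant: against P, Q gives 5 > 0.
Q is not dominant: against Q, P gives 2 > -4.
R is not dominant: against P, Q gives 5 > 2.
S is not dominant: against P, P gives 0 > -1.
No single strategy is best against every opponent action.

No strictly dominant strategy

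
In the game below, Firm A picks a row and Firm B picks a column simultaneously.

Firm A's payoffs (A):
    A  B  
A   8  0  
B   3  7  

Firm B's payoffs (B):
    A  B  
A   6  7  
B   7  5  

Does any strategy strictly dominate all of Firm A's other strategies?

No strictly dominant strategy

Check whether one of Firm A's strategies beats all alternatives regardless of what the opponent does.
A is not dominant: against B, B gives 7 > 0.
B is not dominant: against A, A gives 8 > 3.
No single strategy is best against every opponent action.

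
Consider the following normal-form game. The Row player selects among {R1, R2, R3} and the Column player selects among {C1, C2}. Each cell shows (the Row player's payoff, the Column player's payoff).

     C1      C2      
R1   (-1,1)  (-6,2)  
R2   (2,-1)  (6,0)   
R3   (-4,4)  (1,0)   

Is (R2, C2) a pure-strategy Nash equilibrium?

Holding the Column player at C2: the Row player gets 6 from R2, versus -6 from R1, 1 from R3. No profitable deviation for the Row player.
Holding the Row player at R2: the Column player gets 0 from C2, versus -1 from C1. No profitable deviation for the Column player either.

Yes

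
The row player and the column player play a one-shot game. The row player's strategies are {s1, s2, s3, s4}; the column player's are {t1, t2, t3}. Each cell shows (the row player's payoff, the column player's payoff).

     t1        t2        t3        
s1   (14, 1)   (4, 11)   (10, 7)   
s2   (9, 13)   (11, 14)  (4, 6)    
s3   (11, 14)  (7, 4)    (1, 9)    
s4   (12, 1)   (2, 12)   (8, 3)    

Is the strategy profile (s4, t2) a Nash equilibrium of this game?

Holding the column player at t2: the row player gets 2 from s4 but could get 11 by switching to s2. The row player has a profitable deviation.

No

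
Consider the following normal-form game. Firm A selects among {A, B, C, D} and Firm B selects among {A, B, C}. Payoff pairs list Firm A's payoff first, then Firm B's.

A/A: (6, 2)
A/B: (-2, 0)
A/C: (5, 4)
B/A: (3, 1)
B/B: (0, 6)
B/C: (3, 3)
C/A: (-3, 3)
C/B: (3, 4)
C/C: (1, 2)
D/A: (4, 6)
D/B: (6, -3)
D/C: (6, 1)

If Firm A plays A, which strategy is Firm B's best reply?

C

With Firm A fixed at A, Firm B's payoffs are: A → 2, B → 0, C → 4.
The maximum is 4, achieved by C.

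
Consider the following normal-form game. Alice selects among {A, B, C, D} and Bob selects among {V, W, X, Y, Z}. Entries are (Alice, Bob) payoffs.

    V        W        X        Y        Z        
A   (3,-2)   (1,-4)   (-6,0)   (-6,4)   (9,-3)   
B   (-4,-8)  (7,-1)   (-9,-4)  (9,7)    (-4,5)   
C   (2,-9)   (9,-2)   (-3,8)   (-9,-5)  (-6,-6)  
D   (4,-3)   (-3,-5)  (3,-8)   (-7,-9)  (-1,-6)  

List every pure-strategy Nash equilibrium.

A profile is a Nash equilibrium when each player is best-responding to the other.
Alice's best responses — vs V: D (payoff 4); vs W: C (payoff 9); vs X: D (payoff 3); vs Y: B (payoff 9); vs Z: A (payoff 9).
Bob's best responses — vs A: Y (payoff 4); vs B: Y (payoff 7); vs C: X (payoff 8); vs D: V (payoff -3).
Mutual best responses occur at (B, Y) and (D, V); at each, neither player gains by switching.

(B, Y) and (D, V)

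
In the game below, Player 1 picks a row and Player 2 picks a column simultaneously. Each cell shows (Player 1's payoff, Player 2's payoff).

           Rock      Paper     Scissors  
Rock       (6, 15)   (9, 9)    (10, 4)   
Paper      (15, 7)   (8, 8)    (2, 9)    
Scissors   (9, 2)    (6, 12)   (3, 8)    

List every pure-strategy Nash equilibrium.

There is no pure-strategy Nash equilibrium

A profile is a Nash equilibrium when each player is best-responding to the other.
Player 1's best responses — vs Rock: Paper (payoff 15); vs Paper: Rock (payoff 9); vs Scissors: Rock (payoff 10).
Player 2's best responses — vs Rock: Rock (payoff 15); vs Paper: Scissors (payoff 9); vs Scissors: Paper (payoff 12).
No cell has both players best-responding. For instance, Player 1's best reply to Scissors is Rock, but against Rock Player 2 prefers Rock over Scissors.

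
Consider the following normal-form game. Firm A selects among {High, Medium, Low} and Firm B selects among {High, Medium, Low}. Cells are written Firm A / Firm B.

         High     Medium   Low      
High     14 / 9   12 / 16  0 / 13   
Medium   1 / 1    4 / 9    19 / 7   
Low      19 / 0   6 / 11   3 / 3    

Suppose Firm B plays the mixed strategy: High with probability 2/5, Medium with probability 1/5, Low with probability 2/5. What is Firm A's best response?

Low

Compute Firm A's expected payoff from each pure strategy against the given mix.
High: (2/5)·14 + (1/5)·12 + (2/5)·0 = 8
Medium: (2/5)·1 + (1/5)·4 + (2/5)·19 = 44/5
Low: (2/5)·19 + (1/5)·6 + (2/5)·3 = 10
Highest expected payoff is 10, from Low.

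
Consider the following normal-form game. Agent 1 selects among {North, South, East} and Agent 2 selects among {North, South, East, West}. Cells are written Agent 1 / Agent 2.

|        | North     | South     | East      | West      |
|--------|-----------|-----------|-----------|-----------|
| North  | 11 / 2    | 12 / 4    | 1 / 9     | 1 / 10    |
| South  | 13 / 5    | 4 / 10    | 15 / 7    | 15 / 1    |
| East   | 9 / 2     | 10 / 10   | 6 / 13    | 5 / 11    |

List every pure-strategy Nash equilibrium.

Check mutual best responses: a cell is a NE iff neither player can gain by unilaterally deviating.
Agent 1's best responses — vs North: South (payoff 13); vs South: North (payoff 12); vs East: South (payoff 15); vs West: South (payoff 15).
Agent 2's best responses — vs North: West (payoff 10); vs South: South (payoff 10); vs East: East (payoff 13).
No cell has both players best-responding. For instance, Agent 1's best reply to West is South, but against South Agent 2 prefers South over West.

There is no pure-strategy Nash equilibrium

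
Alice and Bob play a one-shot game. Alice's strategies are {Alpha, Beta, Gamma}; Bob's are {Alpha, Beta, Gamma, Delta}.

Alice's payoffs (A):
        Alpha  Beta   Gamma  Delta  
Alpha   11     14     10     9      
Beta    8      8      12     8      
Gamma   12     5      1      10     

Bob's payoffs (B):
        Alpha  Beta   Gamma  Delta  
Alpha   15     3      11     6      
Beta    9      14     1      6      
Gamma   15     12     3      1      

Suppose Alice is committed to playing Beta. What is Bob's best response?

Beta

With Alice fixed at Beta, Bob's payoffs are: Alpha → 9, Beta → 14, Gamma → 1, Delta → 6.
The maximum is 14, achieved by Beta.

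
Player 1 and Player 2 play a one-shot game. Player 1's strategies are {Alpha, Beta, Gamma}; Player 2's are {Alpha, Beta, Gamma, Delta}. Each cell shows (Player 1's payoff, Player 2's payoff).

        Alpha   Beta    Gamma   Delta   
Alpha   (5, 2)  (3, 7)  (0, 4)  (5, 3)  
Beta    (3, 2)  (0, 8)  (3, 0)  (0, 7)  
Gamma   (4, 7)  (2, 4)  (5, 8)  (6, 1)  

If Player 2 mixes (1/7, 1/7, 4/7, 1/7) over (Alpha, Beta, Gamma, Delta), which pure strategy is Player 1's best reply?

Gamma

Compute Player 1's expected payoff from each pure strategy against the given mix.
Alpha: (1/7)·5 + (1/7)·3 + (4/7)·0 + (1/7)·5 = 13/7
Beta: (1/7)·3 + (1/7)·0 + (4/7)·3 + (1/7)·0 = 15/7
Gamma: (1/7)·4 + (1/7)·2 + (4/7)·5 + (1/7)·6 = 32/7
Highest expected payoff is 32/7, from Gamma.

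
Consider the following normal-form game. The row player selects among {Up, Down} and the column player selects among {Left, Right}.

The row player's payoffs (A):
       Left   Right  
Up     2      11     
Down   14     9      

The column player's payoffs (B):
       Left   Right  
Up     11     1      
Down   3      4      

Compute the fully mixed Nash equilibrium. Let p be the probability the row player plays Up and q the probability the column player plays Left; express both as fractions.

p = 1/11, q = 1/7

In a mixed NE each player is indifferent between their pure strategies, so the opponent's mix sets the indifference.
The column player indifferent between Left and Right: p·11 + (1−p)·3 = p·1 + (1−p)·4 ⟹ 3 + 8p = 4 + (-3)p ⟹ p = 1/11.
The row player indifferent between Up and Down: q·2 + (1−q)·11 = q·14 + (1−q)·9 ⟹ 11 + (-9)q = 9 + 5q ⟹ q = 1/7.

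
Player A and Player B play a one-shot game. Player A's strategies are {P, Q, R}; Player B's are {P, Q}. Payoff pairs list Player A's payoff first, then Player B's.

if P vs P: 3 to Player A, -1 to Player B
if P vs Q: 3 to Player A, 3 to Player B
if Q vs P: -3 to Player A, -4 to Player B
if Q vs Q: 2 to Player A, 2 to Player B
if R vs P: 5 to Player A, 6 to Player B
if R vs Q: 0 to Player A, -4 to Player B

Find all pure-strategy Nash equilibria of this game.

Find each player's best response to every opponent strategy; NE are the intersections.
Player A's best responses — vs P: R (payoff 5); vs Q: P (payoff 3).
Player B's best responses — vs P: Q (payoff 3); vs Q: Q (payoff 2); vs R: P (payoff 6).
Mutual best responses occur at (P, Q) and (R, P); at each, neither player gains by switching.

(P, Q) and (R, P)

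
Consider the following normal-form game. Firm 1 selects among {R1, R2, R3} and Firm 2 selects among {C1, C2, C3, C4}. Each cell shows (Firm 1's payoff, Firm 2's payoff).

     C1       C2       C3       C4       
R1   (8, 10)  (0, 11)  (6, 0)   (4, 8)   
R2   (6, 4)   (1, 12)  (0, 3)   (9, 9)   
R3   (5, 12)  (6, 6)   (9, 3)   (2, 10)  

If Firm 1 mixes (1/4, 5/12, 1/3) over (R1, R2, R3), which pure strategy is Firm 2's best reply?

C2

Compute Firm 2's expected payoff from each pure strategy against the given mix.
C1: (1/4)·10 + (5/12)·4 + (1/3)·12 = 49/6
C2: (1/4)·11 + (5/12)·12 + (1/3)·6 = 39/4
C3: (1/4)·0 + (5/12)·3 + (1/3)·3 = 9/4
C4: (1/4)·8 + (5/12)·9 + (1/3)·10 = 109/12
Highest expected payoff is 39/4, from C2.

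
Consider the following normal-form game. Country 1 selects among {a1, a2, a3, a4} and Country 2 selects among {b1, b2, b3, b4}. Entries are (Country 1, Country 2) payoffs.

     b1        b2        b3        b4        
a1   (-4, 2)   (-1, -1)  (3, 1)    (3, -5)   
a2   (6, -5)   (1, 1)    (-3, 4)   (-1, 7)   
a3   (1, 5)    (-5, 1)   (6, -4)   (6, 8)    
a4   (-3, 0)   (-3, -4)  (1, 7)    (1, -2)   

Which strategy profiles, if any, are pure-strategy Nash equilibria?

Check mutual best responses: a cell is a NE iff neither player can gain by unilaterally deviating.
Country 1's best responses — vs b1: a2 (payoff 6); vs b2: a2 (payoff 1); vs b3: a3 (payoff 6); vs b4: a3 (payoff 6).
Country 2's best responses — vs a1: b1 (payoff 2); vs a2: b4 (payoff 7); vs a3: b4 (payoff 8); vs a4: b3 (payoff 7).
The only mutual best response is (a3, b4); neither player gains by switching there.

(a3, b4)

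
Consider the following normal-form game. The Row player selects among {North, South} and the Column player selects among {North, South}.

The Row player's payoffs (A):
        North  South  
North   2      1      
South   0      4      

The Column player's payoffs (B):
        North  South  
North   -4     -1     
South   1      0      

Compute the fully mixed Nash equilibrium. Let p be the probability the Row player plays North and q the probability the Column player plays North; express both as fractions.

p = 1/4, q = 3/5

Each player's mixing probability is pinned down by making the *other* player indifferent.
The Column player indifferent between North and South: p·(-4) + (1−p)·1 = p·(-1) + (1−p)·0 ⟹ 1 + (-5)p = 0 + (-1)p ⟹ p = 1/4.
The Row player indifferent between North and South: q·2 + (1−q)·1 = q·0 + (1−q)·4 ⟹ 1 + 1q = 4 + (-4)q ⟹ q = 3/5.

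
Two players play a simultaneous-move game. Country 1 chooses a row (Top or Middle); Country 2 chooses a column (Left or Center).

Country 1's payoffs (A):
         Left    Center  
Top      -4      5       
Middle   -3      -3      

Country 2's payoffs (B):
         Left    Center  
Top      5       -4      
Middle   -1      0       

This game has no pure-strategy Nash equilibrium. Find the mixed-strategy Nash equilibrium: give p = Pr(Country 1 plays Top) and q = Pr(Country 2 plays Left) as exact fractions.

In a mixed NE each player is indifferent between their pure strategies, so the opponent's mix sets the indifference.
Country 2 indifferent between Left and Center: p·5 + (1−p)·(-1) = p·(-4) + (1−p)·0 ⟹ (-1) + 6p = 0 + (-4)p ⟹ p = 1/10.
Country 1 indifferent between Top and Middle: q·(-4) + (1−q)·5 = q·(-3) + (1−q)·(-3) ⟹ 5 + (-9)q = (-3) + 0q ⟹ q = 8/9.

p = 1/10, q = 8/9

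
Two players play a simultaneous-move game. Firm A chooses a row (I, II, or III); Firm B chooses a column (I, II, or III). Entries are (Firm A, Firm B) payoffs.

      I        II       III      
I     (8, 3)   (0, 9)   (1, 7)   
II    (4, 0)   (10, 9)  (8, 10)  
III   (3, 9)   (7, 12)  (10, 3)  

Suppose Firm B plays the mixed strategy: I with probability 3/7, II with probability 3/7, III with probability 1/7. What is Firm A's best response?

Firm A's best reply maximizes expected payoff against the mix.
I: (3/7)·8 + (3/7)·0 + (1/7)·1 = 25/7
II: (3/7)·4 + (3/7)·10 + (1/7)·8 = 50/7
III: (3/7)·3 + (3/7)·7 + (1/7)·10 = 40/7
Highest expected payoff is 50/7, from II.

II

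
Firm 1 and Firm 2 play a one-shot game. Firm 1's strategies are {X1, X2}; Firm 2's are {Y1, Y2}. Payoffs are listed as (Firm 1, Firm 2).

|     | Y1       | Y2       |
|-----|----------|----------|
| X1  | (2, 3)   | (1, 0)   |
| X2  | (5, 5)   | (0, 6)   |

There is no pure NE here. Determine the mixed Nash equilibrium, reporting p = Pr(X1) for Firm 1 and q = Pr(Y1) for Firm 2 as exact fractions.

Each player's mixing probability is pinned down by making the *other* player indifferent.
Firm 2 indifferent between Y1 and Y2: p·3 + (1−p)·5 = p·0 + (1−p)·6 ⟹ 5 + (-2)p = 6 + (-6)p ⟹ p = 1/4.
Firm 1 indifferent between X1 and X2: q·2 + (1−q)·1 = q·5 + (1−q)·0 ⟹ 1 + 1q = 0 + 5q ⟹ q = 1/4.

p = 1/4, q = 1/4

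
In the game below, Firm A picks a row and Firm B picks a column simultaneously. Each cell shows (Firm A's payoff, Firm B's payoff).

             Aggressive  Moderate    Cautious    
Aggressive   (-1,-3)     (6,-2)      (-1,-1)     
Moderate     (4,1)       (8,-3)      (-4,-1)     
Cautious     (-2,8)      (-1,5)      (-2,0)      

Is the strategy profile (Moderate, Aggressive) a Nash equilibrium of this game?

Yes

Holding Firm B at Aggressive: Firm A gets 4 from Moderate, versus -1 from Aggressive, -2 from Cautious. No profitable deviation for Firm A.
Holding Firm A at Moderate: Firm B gets 1 from Aggressive, versus -3 from Moderate, -1 from Cautious. No profitable deviation for Firm B either.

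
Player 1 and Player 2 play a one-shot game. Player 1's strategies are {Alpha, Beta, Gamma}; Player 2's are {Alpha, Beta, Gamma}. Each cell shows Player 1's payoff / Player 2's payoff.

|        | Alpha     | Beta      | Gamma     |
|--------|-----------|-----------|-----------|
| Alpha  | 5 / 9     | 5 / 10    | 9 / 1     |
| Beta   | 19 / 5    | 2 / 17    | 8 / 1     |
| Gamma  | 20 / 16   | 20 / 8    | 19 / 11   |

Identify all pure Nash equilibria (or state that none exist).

A profile is a Nash equilibrium when each player is best-responding to the other.
Player 1's best responses — vs Alpha: Gamma (payoff 20); vs Beta: Gamma (payoff 20); vs Gamma: Gamma (payoff 19).
Player 2's best responses — vs Alpha: Beta (payoff 10); vs Beta: Beta (payoff 17); vs Gamma: Alpha (payoff 16).
The only mutual best response is (Gamma, Alpha); neither player gains by switching there.

(Gamma, Alpha)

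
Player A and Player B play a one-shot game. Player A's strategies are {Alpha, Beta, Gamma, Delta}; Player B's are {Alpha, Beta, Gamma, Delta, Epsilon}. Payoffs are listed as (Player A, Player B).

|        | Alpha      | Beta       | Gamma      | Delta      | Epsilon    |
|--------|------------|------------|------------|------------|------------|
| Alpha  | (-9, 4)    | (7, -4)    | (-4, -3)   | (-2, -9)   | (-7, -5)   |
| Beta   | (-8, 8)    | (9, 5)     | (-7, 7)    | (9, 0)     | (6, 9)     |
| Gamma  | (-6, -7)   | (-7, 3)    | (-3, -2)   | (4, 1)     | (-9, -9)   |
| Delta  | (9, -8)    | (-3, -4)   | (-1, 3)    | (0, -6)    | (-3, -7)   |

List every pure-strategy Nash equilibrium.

(Beta, Epsilon) and (Delta, Gamma)

A profile is a Nash equilibrium when each player is best-responding to the other.
Player A's best responses — vs Alpha: Delta (payoff 9); vs Beta: Beta (payoff 9); vs Gamma: Delta (payoff -1); vs Delta: Beta (payoff 9); vs Epsilon: Beta (payoff 6).
Player B's best responses — vs Alpha: Alpha (payoff 4); vs Beta: Epsilon (payoff 9); vs Gamma: Beta (payoff 3); vs Delta: Gamma (payoff 3).
Mutual best responses occur at (Beta, Epsilon) and (Delta, Gamma); at each, neither player gains by switching.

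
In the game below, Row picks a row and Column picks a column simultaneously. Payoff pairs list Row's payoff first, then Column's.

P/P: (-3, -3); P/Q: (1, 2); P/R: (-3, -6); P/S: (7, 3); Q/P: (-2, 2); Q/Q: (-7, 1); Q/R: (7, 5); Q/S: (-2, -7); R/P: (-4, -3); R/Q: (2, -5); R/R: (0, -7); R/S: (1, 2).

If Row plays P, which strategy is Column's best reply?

With Row fixed at P, Column's payoffs are: P → -3, Q → 2, R → -6, S → 3.
The maximum is 3, achieved by S.

S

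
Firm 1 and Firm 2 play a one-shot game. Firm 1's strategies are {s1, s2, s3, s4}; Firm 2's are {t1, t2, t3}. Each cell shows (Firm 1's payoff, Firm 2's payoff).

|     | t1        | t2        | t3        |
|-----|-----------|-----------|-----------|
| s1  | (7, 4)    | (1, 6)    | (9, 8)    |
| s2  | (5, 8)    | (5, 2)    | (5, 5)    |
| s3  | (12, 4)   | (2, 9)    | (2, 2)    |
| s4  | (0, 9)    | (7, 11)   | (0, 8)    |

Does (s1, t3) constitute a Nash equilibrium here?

Yes

Holding Firm 2 at t3: Firm 1 gets 9 from s1, versus 5 from s2, 2 from s3, 0 from s4. No profitable deviation for Firm 1.
Holding Firm 1 at s1: Firm 2 gets 8 from t3, versus 4 from t1, 6 from t2. No profitable deviation for Firm 2 either.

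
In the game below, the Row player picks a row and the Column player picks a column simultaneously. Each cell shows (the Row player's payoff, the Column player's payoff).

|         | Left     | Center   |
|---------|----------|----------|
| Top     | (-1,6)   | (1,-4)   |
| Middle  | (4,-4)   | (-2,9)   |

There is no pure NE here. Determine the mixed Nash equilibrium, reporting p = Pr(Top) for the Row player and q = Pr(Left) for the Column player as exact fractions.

p = 13/23, q = 3/8

In a mixed NE each player is indifferent between their pure strategies, so the opponent's mix sets the indifference.
The Column player indifferent between Left and Center: p·6 + (1−p)·(-4) = p·(-4) + (1−p)·9 ⟹ (-4) + 10p = 9 + (-13)p ⟹ p = 13/23.
The Row player indifferent between Top and Middle: q·(-1) + (1−q)·1 = q·4 + (1−q)·(-2) ⟹ 1 + (-2)q = (-2) + 6q ⟹ q = 3/8.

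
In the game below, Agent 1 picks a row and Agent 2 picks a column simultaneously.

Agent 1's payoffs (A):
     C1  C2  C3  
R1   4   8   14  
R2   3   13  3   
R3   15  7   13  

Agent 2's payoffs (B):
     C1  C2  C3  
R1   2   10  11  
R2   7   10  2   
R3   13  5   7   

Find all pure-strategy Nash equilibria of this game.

(R1, C3), (R2, C2), and (R3, C1)

A profile is a Nash equilibrium when each player is best-responding to the other.
Agent 1's best responses — vs C1: R3 (payoff 15); vs C2: R2 (payoff 13); vs C3: R1 (payoff 14).
Agent 2's best responses — vs R1: C3 (payoff 11); vs R2: C2 (payoff 10); vs R3: C1 (payoff 13).
Mutual best responses occur at (R1, C3), (R2, C2), and (R3, C1); at each, neither player gains by switching.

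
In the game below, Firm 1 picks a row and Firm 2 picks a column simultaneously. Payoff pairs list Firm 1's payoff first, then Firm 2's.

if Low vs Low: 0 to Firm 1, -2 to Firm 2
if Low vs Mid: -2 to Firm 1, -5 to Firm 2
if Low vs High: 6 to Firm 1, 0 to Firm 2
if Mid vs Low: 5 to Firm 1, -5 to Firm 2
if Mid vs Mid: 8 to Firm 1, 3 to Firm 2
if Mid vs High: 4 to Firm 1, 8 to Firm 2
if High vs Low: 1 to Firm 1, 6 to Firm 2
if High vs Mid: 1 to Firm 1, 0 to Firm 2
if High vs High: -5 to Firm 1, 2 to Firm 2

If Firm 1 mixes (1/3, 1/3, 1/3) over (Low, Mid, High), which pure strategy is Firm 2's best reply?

Firm 2's best reply maximizes expected payoff against the mix.
Low: (1/3)·(-2) + (1/3)·(-5) + (1/3)·6 = -1/3
Mid: (1/3)·(-5) + (1/3)·3 + (1/3)·0 = -2/3
High: (1/3)·0 + (1/3)·8 + (1/3)·2 = 10/3
Highest expected payoff is 10/3, from High.

High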